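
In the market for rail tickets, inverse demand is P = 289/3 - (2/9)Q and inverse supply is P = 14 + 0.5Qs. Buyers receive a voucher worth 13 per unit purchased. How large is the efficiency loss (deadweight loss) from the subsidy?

Deadweight loss = 117

Pre-subsidy: 289/3 - (2/9)Q = 14 + 0.5Q gives Q* = 114 and P* = 71.
With the rebate, buyers effectively pay Pb = Ps − 13, where Ps is the price sellers receive.
On the curves, Pb = 289/3 - (2/9)Q and Ps = 14 + 0.5Q; the wedge Ps − Pb = 13 gives 14 + 0.5Q − (289/3 - (2/9)Q) = 13, so Q' = 132.
Then Pb = 289/3 − (2/9)·132 = 67 and Ps = 14 + 0.5·132 = 80.
The subsidy expands output by 132 − 114 = 18 past the efficient level; on those units the gap between marginal cost and willingness to pay runs from 0 up to 13.
DWL = ½ × 13 × 18 = 117.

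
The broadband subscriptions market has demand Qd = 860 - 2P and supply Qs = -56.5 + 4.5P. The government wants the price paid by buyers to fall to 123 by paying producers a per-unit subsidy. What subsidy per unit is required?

Required subsidy s = 26 per unit

At a buyer price of 123, quantity demanded is 860 − 2·123 = 614.
Sellers supply 614 only when they receive Ps with -56.5 + 4.5·Ps = 614, i.e. Ps = 149.
s = Ps − Pb = 149 − 123 = 26.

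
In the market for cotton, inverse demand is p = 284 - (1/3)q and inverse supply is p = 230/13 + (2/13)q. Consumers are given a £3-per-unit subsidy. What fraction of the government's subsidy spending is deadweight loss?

DWL / government spending = 13/2334

Pre-subsidy: 284 - (1/3)q = 230/13 + (2/13)q gives q* = 10386/19 and p* = 1934/19.
With the rebate, buyers effectively pay pb = ps − 3, where ps is the price sellers receive.
On the curves, pb = 284 - (1/3)q and ps = 230/13 + (2/13)q; the wedge ps − pb = 3 gives 230/13 + (2/13)q − (284 - (1/3)q) = 3, so q' = 10503/19.
Then pb = 284 − (1/3)·(10503/19) = 1895/19 and ps = 230/13 + (2/13)·(10503/19) = 1952/19.
ΔCS = ½(10386/19 + 10503/19)(1934/19 − 1895/19) = 814671/722; ΔPS = ½(10386/19 + 10503/19)(1952/19 − 1934/19) = 188001/361.
Government spending = 3 × 10503/19 = 31509/19.
DWL = ½ × 3 × (10503/19 − 10386/19) = 351/38; fraction = (351/38) / (31509/19) = 13/2334.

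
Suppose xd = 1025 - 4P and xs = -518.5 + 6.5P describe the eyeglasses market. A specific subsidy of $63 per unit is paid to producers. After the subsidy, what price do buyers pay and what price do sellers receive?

Buyers pay $108; sellers receive $171

Pre-subsidy: 1025 - 4P = -518.5 + 6.5P gives P* = 147, x* = 437.
With the subsidy, sellers receive Ps = Pb + 63 for each unit, where Pb is the price buyers pay.
Supply in terms of Pb becomes xs = -518.5 + 6.5(Pb + 63) = -109 + 6.5Pb. Setting this equal to demand: 1025 - 4Pb = -109 + 6.5Pb, so Pb = 108.
Sellers receive Ps = 108 + 63 = 171; x' = 1025 − 4·108 = 593.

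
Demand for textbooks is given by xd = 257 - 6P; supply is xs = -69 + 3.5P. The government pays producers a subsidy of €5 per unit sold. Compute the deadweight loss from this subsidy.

Pre-subsidy: 257 - 6P = -69 + 3.5P gives P* = 652/19, x* = 971/19.
With the subsidy, sellers receive Ps = Pb + 5 for each unit, where Pb is the price buyers pay.
Supply in terms of Pb becomes xs = -69 + 3.5(Pb + 5) = -51.5 + 3.5Pb. Setting this equal to demand: 257 - 6Pb = -51.5 + 3.5Pb, so Pb = 617/19.
Sellers receive Ps = 617/19 + 5 = 712/19; x' = 257 − 6·(617/19) = 1181/19.
The subsidy expands output by 1181/19 − 971/19 = 210/19 past the efficient level; on those units the gap between marginal cost and willingness to pay runs from 0 up to 5.
DWL = ½ × 5 × 210/19 = 525/19.

Deadweight loss = 525/19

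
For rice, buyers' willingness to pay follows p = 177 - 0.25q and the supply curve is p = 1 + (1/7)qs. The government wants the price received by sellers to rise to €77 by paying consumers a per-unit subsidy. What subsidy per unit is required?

Required subsidy s = €33 per unit

At a seller price of 77, quantity supplied is -7 + 7·77 = 532.
Buyers absorb 532 only when they pay pb = 177 − 0.25·532 = 44.
s = ps − pb = 77 − 44 = 33.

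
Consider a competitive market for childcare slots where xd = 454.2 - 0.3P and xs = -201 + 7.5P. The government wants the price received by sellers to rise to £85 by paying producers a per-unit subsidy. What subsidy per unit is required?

Required subsidy s = £26 per unit

At a seller price of 85, quantity supplied is -201 + 7.5·85 = 436.5.
Buyers absorb 436.5 only when they pay Pb with 454.2 − 0.3·Pb = 436.5, i.e. Pb = 59.
s = Ps − Pb = 85 − 59 = 26.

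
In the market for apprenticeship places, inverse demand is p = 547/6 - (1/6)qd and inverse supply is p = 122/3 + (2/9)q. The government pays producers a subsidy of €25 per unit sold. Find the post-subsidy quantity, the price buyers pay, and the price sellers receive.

q' = 1359/7; buyers pay 1235/21; sellers receive 1760/21

Pre-subsidy: 547/6 - (1/6)q = 122/3 + (2/9)q gives q* = 909/7 and p* = 1460/21.
With the subsidy, sellers receive ps = pb + 25 for each unit, where pb is the price buyers pay.
On the curves, pb = 547/6 - (1/6)q and ps = 122/3 + (2/9)q; the wedge ps − pb = 25 gives 122/3 + (2/9)q − (547/6 - (1/6)q) = 25, so q' = 1359/7.
Then pb = 547/6 − (1/6)·(1359/7) = 1235/21 and ps = 122/3 + (2/9)·(1359/7) = 1760/21.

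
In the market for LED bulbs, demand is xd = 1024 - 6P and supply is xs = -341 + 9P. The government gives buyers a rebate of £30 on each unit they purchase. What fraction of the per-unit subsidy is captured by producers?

Producer share = 0.4

Pre-subsidy: 1024 - 6P = -341 + 9P gives P* = 91, x* = 478.
With the rebate, buyers effectively pay Pb = Ps − 30, where Ps is the price sellers receive.
Demand in terms of Ps becomes xd = 1024 − 6(Ps − 30) = 1204 - 6Ps. Setting this equal to supply: 1204 - 6Ps = -341 + 9Ps, so Ps = 103.
Buyers pay Pb = 103 − 30 = 73; x' = -341 + 9·103 = 586.
Buyers' price falls by P* − Pb = 91 − 73 = 18; sellers' price rises by Ps − P* = 103 − 91 = 12.
So producers capture 12/30 = 0.4 of each unit of subsidy.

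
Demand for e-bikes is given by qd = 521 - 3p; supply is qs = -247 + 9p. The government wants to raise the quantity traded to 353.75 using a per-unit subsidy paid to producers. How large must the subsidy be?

Required subsidy s = 11 per unit

At q = 353.75, invert demand for the buyer price: pb = (521 − 353.75)/3 = 55.75; invert supply for the seller price: ps = (353.75 − (-247))/9 = 66.75.
The subsidy must fill the gap: s = ps − pb = 66.75 − 55.75 = 11.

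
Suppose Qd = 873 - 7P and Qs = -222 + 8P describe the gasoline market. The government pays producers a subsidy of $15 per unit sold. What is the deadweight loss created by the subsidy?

Pre-subsidy: 873 - 7P = -222 + 8P gives P* = 73, Q* = 362.
With the subsidy, sellers receive Ps = Pb + 15 for each unit, where Pb is the price buyers pay.
Supply in terms of Pb becomes Qs = -222 + 8(Pb + 15) = -102 + 8Pb. Setting this equal to demand: 873 - 7Pb = -102 + 8Pb, so Pb = 65.
Sellers receive Ps = 65 + 15 = 80; Q' = 873 − 7·65 = 418.
The subsidy expands output by 418 − 362 = 56 past the efficient level; on those units the gap between marginal cost and willingness to pay runs from 0 up to 15.
DWL = ½ × 15 × 56 = 420.

Deadweight loss = $420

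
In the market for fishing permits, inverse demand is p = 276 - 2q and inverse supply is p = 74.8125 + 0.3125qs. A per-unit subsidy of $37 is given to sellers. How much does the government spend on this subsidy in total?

Government cost = $3811

Pre-subsidy: 276 - 2q = 74.8125 + 0.3125q gives q* = 87 and p* = 102.
With the subsidy, sellers receive ps = pb + 37 for each unit, where pb is the price buyers pay.
On the curves, pb = 276 - 2q and ps = 74.8125 + 0.3125q; the wedge ps − pb = 37 gives 74.8125 + 0.3125q − (276 - 2q) = 37, so q' = 103.
Then pb = 276 − 2·103 = 70 and ps = 74.8125 + 0.3125·103 = 107.
Government outlay = subsidy × quantity = 37 × 103 = 3811.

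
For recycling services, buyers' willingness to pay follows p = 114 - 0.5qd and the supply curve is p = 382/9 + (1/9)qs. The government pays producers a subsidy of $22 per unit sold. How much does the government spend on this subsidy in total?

Pre-subsidy: 114 - 0.5q = 382/9 + (1/9)q gives q* = 1288/11 and p* = 610/11.
With the subsidy, sellers receive ps = pb + 22 for each unit, where pb is the price buyers pay.
On the curves, pb = 114 - 0.5q and ps = 382/9 + (1/9)q; the wedge ps − pb = 22 gives 382/9 + (1/9)q − (114 - 0.5q) = 22, so q' = 1684/11.
Then pb = 114 − 0.5·(1684/11) = 412/11 and ps = 382/9 + (1/9)·(1684/11) = 654/11.
Government outlay = subsidy × quantity = 22 × 1684/11 = 3368.

Government cost = $3368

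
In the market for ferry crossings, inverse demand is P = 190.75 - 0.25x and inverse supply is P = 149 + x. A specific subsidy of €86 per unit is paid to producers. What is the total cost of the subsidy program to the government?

Pre-subsidy: 190.75 - 0.25x = 149 + x gives x* = 33.4 and P* = 182.4.
With the subsidy, sellers receive Ps = Pb + 86 for each unit, where Pb is the price buyers pay.
On the curves, Pb = 190.75 - 0.25x and Ps = 149 + x; the wedge Ps − Pb = 86 gives 149 + x − (190.75 - 0.25x) = 86, so x' = 102.2.
Then Pb = 190.75 − 0.25·102.2 = 165.2 and Ps = 149 + 1·102.2 = 251.2.
Government outlay = subsidy × quantity = 86 × 102.2 = 8789.2.

Government cost = €8789.2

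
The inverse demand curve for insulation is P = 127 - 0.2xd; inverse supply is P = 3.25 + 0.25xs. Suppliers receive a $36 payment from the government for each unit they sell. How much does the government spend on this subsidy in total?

Pre-subsidy: 127 - 0.2x = 3.25 + 0.25x gives x* = 275 and P* = 72.
With the subsidy, sellers receive Ps = Pb + 36 for each unit, where Pb is the price buyers pay.
On the curves, Pb = 127 - 0.2x and Ps = 3.25 + 0.25x; the wedge Ps − Pb = 36 gives 3.25 + 0.25x − (127 - 0.2x) = 36, so x' = 355.
Then Pb = 127 − 0.2·355 = 56 and Ps = 3.25 + 0.25·355 = 92.
Government outlay = subsidy × quantity = 36 × 355 = 12780.

Government cost = $12780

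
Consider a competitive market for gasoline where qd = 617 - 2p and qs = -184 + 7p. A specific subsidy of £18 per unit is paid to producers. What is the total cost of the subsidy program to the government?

Government cost = £8406

Pre-subsidy: 617 - 2p = -184 + 7p gives p* = 89, q* = 439.
With the subsidy, sellers receive ps = pb + 18 for each unit, where pb is the price buyers pay.
Supply in terms of pb becomes qs = -184 + 7(pb + 18) = -58 + 7pb. Setting this equal to demand: 617 - 2pb = -58 + 7pb, so pb = 75.
Sellers receive ps = 75 + 18 = 93; q' = 617 − 2·75 = 467.
Government outlay = subsidy × quantity = 18 × 467 = 8406.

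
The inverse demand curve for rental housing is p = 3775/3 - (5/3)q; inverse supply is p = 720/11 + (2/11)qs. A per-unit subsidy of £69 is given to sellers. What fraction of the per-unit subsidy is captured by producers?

Producer share = 6/61

Pre-subsidy: 3775/3 - (5/3)q = 720/11 + (2/11)q gives q* = 39365/61 and p* = 11150/61.
With the subsidy, sellers receive ps = pb + 69 for each unit, where pb is the price buyers pay.
On the curves, pb = 3775/3 - (5/3)q and ps = 720/11 + (2/11)q; the wedge ps − pb = 69 gives 720/11 + (2/11)q − (3775/3 - (5/3)q) = 69, so q' = 41642/61.
Then pb = 3775/3 − (5/3)·(41642/61) = 7355/61 and ps = 720/11 + (2/11)·(41642/61) = 11564/61.
Buyers' price falls by p* − pb = 11150/61 − 7355/61 = 3795/61; sellers' price rises by ps − p* = 11564/61 − 11150/61 = 414/61.
So producers capture (414/61)/69 = 6/61 of each unit of subsidy.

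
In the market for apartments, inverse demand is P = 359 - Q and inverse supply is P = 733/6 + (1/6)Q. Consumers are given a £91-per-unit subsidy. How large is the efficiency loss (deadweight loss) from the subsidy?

Deadweight loss = £3549

Pre-subsidy: 359 - Q = 733/6 + (1/6)Q gives Q* = 203 and P* = 156.
With the rebate, buyers effectively pay Pb = Ps − 91, where Ps is the price sellers receive.
On the curves, Pb = 359 - Q and Ps = 733/6 + (1/6)Q; the wedge Ps − Pb = 91 gives 733/6 + (1/6)Q − (359 - Q) = 91, so Q' = 281.
Then Pb = 359 − 1·281 = 78 and Ps = 733/6 + (1/6)·281 = 169.
The subsidy expands output by 281 − 203 = 78 past the efficient level; on those units the gap between marginal cost and willingness to pay runs from 0 up to 91.
DWL = ½ × 91 × 78 = 3549.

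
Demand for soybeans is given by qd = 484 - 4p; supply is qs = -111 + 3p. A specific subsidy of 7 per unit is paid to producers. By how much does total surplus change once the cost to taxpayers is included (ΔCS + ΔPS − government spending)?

Pre-subsidy: 484 - 4p = -111 + 3p gives p* = 85, q* = 144.
With the subsidy, sellers receive ps = pb + 7 for each unit, where pb is the price buyers pay.
Supply in terms of pb becomes qs = -111 + 3(pb + 7) = -90 + 3pb. Setting this equal to demand: 484 - 4pb = -90 + 3pb, so pb = 82.
Sellers receive ps = 82 + 7 = 89; q' = 484 − 4·82 = 156.
ΔCS = ½(144 + 156)(85 − 82) = 450; ΔPS = ½(144 + 156)(89 − 85) = 600.
Government spending = 7 × 156 = 1092.
Net change = 450 + 600 − 1092 = -42. The loss equals the DWL triangle ½·7·12.

Net change in total surplus = -42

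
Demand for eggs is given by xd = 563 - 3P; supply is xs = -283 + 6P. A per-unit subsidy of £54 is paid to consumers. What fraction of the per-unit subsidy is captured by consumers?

Consumer share = 2/3

Pre-subsidy: 563 - 3P = -283 + 6P gives P* = 94, x* = 281.
With the rebate, buyers effectively pay Pb = Ps − 54, where Ps is the price sellers receive.
Demand in terms of Ps becomes xd = 563 − 3(Ps − 54) = 725 - 3Ps. Setting this equal to supply: 725 - 3Ps = -283 + 6Ps, so Ps = 112.
Buyers pay Pb = 112 − 54 = 58; x' = -283 + 6·112 = 389.
Buyers' price falls by P* − Pb = 94 − 58 = 36; sellers' price rises by Ps − P* = 112 − 94 = 18.
So consumers capture 36/54 = 2/3 of each unit of subsidy.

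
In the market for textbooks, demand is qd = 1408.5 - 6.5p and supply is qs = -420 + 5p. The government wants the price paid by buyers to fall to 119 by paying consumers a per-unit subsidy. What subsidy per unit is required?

Required subsidy s = 92 per unit

At a buyer price of 119, quantity demanded is 1408.5 − 6.5·119 = 635.
Sellers supply 635 only when they receive ps with -420 + 5·ps = 635, i.e. ps = 211.
s = ps − pb = 211 − 119 = 92.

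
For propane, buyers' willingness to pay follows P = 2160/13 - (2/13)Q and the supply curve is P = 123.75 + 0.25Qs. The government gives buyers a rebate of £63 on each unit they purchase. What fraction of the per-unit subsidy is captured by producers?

Producer share = 13/21

Pre-subsidy: 2160/13 - (2/13)Q = 123.75 + 0.25Q gives Q* = 105 and P* = 150.
With the rebate, buyers effectively pay Pb = Ps − 63, where Ps is the price sellers receive.
On the curves, Pb = 2160/13 - (2/13)Q and Ps = 123.75 + 0.25Q; the wedge Ps − Pb = 63 gives 123.75 + 0.25Q − (2160/13 - (2/13)Q) = 63, so Q' = 261.
Then Pb = 2160/13 − (2/13)·261 = 126 and Ps = 123.75 + 0.25·261 = 189.
Buyers' price falls by P* − Pb = 150 − 126 = 24; sellers' price rises by Ps − P* = 189 − 150 = 39.
So producers capture 39/63 = 13/21 of each unit of subsidy.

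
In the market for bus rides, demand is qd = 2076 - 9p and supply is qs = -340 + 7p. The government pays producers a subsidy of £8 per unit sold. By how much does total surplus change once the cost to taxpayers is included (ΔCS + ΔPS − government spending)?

Pre-subsidy: 2076 - 9p = -340 + 7p gives p* = 151, q* = 717.
With the subsidy, sellers receive ps = pb + 8 for each unit, where pb is the price buyers pay.
Supply in terms of pb becomes qs = -340 + 7(pb + 8) = -284 + 7pb. Setting this equal to demand: 2076 - 9pb = -284 + 7pb, so pb = 147.5.
Sellers receive ps = 147.5 + 8 = 155.5; q' = 2076 − 9·147.5 = 748.5.
ΔCS = ½(717 + 748.5)(151 − 147.5) = 2564.625; ΔPS = ½(717 + 748.5)(155.5 − 151) = 3297.375.
Government spending = 8 × 748.5 = 5988.
Net change = 2564.625 + 3297.375 − 5988 = -126. The loss equals the DWL triangle ½·8·31.5.

Net change in total surplus = -£126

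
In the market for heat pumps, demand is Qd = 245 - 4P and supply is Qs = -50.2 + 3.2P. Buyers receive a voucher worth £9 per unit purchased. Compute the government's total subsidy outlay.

Government cost = £873

Pre-subsidy: 245 - 4P = -50.2 + 3.2P gives P* = 41, Q* = 81.
With the rebate, buyers effectively pay Pb = Ps − 9, where Ps is the price sellers receive.
Demand in terms of Ps becomes Qd = 245 − 4(Ps − 9) = 281 - 4Ps. Setting this equal to supply: 281 - 4Ps = -50.2 + 3.2Ps, so Ps = 46.
Buyers pay Pb = 46 − 9 = 37; Q' = -50.2 + 3.2·46 = 97.
Government outlay = subsidy × quantity = 9 × 97 = 873.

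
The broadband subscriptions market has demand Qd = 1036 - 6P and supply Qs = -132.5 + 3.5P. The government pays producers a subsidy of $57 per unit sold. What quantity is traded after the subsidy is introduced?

Q' = 424

Pre-subsidy: 1036 - 6P = -132.5 + 3.5P gives P* = 123, Q* = 298.
With the subsidy, sellers receive Ps = Pb + 57 for each unit, where Pb is the price buyers pay.
Supply in terms of Pb becomes Qs = -132.5 + 3.5(Pb + 57) = 67 + 3.5Pb. Setting this equal to demand: 1036 - 6Pb = 67 + 3.5Pb, so Pb = 102.
Sellers receive Ps = 102 + 57 = 159; Q' = 1036 − 6·102 = 424.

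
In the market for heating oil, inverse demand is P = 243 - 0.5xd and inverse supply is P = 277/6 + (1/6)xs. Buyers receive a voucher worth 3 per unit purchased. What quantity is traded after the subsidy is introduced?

Pre-subsidy: 243 - 0.5x = 277/6 + (1/6)x gives x* = 295.25 and P* = 95.375.
With the rebate, buyers effectively pay Pb = Ps − 3, where Ps is the price sellers receive.
On the curves, Pb = 243 - 0.5x and Ps = 277/6 + (1/6)x; the wedge Ps − Pb = 3 gives 277/6 + (1/6)x − (243 - 0.5x) = 3, so x' = 299.75.
Then Pb = 243 − 0.5·299.75 = 93.125 and Ps = 277/6 + (1/6)·299.75 = 96.125.

x' = 299.75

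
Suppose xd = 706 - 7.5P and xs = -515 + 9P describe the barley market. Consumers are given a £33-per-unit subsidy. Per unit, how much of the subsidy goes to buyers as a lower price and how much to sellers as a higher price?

Buyers gain £18 per unit; sellers gain £15 per unit

Pre-subsidy: 706 - 7.5P = -515 + 9P gives P* = 74, x* = 151.
With the rebate, buyers effectively pay Pb = Ps − 33, where Ps is the price sellers receive.
Demand in terms of Ps becomes xd = 706 − 7.5(Ps − 33) = 953.5 - 7.5Ps. Setting this equal to supply: 953.5 - 7.5Ps = -515 + 9Ps, so Ps = 89.
Buyers pay Pb = 89 − 33 = 56; x' = -515 + 9·89 = 286.
Buyers' price falls by P* − Pb = 74 − 56 = 18; sellers' price rises by Ps − P* = 89 − 74 = 15.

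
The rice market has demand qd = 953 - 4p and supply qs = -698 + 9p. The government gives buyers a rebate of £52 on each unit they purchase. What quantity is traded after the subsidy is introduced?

q' = 589

Pre-subsidy: 953 - 4p = -698 + 9p gives p* = 127, q* = 445.
With the rebate, buyers effectively pay pb = ps − 52, where ps is the price sellers receive.
Demand in terms of ps becomes qd = 953 − 4(ps − 52) = 1161 - 4ps. Setting this equal to supply: 1161 - 4ps = -698 + 9ps, so ps = 143.
Buyers pay pb = 143 − 52 = 91; q' = -698 + 9·143 = 589.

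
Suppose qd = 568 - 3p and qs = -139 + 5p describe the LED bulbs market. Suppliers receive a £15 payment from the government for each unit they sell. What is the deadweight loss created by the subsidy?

Deadweight loss = £210.9375

Pre-subsidy: 568 - 3p = -139 + 5p gives p* = 88.375, q* = 302.875.
With the subsidy, sellers receive ps = pb + 15 for each unit, where pb is the price buyers pay.
Supply in terms of pb becomes qs = -139 + 5(pb + 15) = -64 + 5pb. Setting this equal to demand: 568 - 3pb = -64 + 5pb, so pb = 79.
Sellers receive ps = 79 + 15 = 94; q' = 568 − 3·79 = 331.
The subsidy expands output by 331 − 302.875 = 28.125 past the efficient level; on those units the gap between marginal cost and willingness to pay runs from 0 up to 15.
DWL = ½ × 15 × 28.125 = 210.9375.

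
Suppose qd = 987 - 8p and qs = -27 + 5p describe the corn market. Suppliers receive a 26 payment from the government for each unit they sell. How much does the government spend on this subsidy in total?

Government cost = 11518

Pre-subsidy: 987 - 8p = -27 + 5p gives p* = 78, q* = 363.
With the subsidy, sellers receive ps = pb + 26 for each unit, where pb is the price buyers pay.
Supply in terms of pb becomes qs = -27 + 5(pb + 26) = 103 + 5pb. Setting this equal to demand: 987 - 8pb = 103 + 5pb, so pb = 68.
Sellers receive ps = 68 + 26 = 94; q' = 987 − 8·68 = 443.
Government outlay = subsidy × quantity = 26 × 443 = 11518.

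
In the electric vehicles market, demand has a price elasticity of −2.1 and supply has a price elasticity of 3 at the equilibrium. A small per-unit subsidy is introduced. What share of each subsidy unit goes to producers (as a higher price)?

For a small subsidy around the equilibrium, the benefit split depends on the relative slopes, which at a point are proportional to the elasticities.
Buyer share = εs/(εs + |εd|) = 3/(3 + 2.1) = 10/17; seller share = |εd|/(εs + |εd|) = 7/17.
So producers capture 7/17 of the subsidy.

Producer share = 7/17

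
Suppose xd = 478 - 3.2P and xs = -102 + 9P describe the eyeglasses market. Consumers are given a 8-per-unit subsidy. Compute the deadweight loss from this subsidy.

Pre-subsidy: 478 - 3.2P = -102 + 9P gives P* = 2900/61, x* = 19878/61.
With the rebate, buyers effectively pay Pb = Ps − 8, where Ps is the price sellers receive.
Demand in terms of Ps becomes xd = 478 − 3.2(Ps − 8) = 503.6 - 3.2Ps. Setting this equal to supply: 503.6 - 3.2Ps = -102 + 9Ps, so Ps = 3028/61.
Buyers pay Pb = 3028/61 − 8 = 2540/61; x' = -102 + 9·(3028/61) = 21030/61.
The subsidy expands output by 21030/61 − 19878/61 = 1152/61 past the efficient level; on those units the gap between marginal cost and willingness to pay runs from 0 up to 8.
DWL = ½ × 8 × 1152/61 = 4608/61.

Deadweight loss = 4608/61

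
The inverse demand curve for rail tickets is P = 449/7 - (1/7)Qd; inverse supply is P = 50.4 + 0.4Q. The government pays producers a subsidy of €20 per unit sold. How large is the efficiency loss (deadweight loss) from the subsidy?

Pre-subsidy: 449/7 - (1/7)Q = 50.4 + 0.4Q gives Q* = 481/19 and P* = 1150/19.
With the subsidy, sellers receive Ps = Pb + 20 for each unit, where Pb is the price buyers pay.
On the curves, Pb = 449/7 - (1/7)Q and Ps = 50.4 + 0.4Q; the wedge Ps − Pb = 20 gives 50.4 + 0.4Q − (449/7 - (1/7)Q) = 20, so Q' = 1181/19.
Then Pb = 449/7 − (1/7)·(1181/19) = 1050/19 and Ps = 50.4 + 0.4·(1181/19) = 1430/19.
The subsidy expands output by 1181/19 − 481/19 = 700/19 past the efficient level; on those units the gap between marginal cost and willingness to pay runs from 0 up to 20.
DWL = ½ × 20 × 700/19 = 7000/19.

Deadweight loss = 7000/19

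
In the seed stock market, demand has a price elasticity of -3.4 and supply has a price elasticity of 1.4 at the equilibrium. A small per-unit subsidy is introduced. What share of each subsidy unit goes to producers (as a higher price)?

Producer share = 17/24

For a small subsidy around the equilibrium, the benefit split depends on the relative slopes, which at a point are proportional to the elasticities.
Buyer share = εs/(εs + |εd|) = 1.4/(1.4 + 3.4) = 7/24; seller share = |εd|/(εs + |εd|) = 17/24.
So producers capture 17/24 of the subsidy.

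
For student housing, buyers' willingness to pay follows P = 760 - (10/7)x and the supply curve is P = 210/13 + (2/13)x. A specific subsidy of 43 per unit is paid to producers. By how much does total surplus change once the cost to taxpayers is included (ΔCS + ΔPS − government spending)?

Pre-subsidy: 760 - (10/7)x = 210/13 + (2/13)x gives x* = 33845/72 and P* = 3185/36.
With the subsidy, sellers receive Ps = Pb + 43 for each unit, where Pb is the price buyers pay.
On the curves, Pb = 760 - (10/7)x and Ps = 210/13 + (2/13)x; the wedge Ps − Pb = 43 gives 210/13 + (2/13)x − (760 - (10/7)x) = 43, so x' = 71603/144.
Then Pb = 760 − (10/7)·(71603/144) = 3575/72 and Ps = 210/13 + (2/13)·(71603/144) = 6671/72.
ΔCS = ½(33845/72 + 71603/144)(3185/36 − 3575/72) = 14419405/768; ΔPS = ½(33845/72 + 71603/144)(6671/72 − 3185/36) = 1552859/768.
Government spending = 43 × 71603/144 = 3078929/144.
Net change = 14419405/768 + 1552859/768 − 3078929/144 = -168259/288. The loss equals the DWL triangle ½·43·3913/144.

Net change in total surplus = -168259/288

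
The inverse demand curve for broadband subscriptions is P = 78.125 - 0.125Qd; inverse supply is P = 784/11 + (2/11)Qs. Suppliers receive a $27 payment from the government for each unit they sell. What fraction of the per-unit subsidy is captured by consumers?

Consumer share = 11/27

Pre-subsidy: 78.125 - 0.125Q = 784/11 + (2/11)Q gives Q* = 67/3 and P* = 226/3.
With the subsidy, sellers receive Ps = Pb + 27 for each unit, where Pb is the price buyers pay.
On the curves, Pb = 78.125 - 0.125Q and Ps = 784/11 + (2/11)Q; the wedge Ps − Pb = 27 gives 784/11 + (2/11)Q − (78.125 - 0.125Q) = 27, so Q' = 331/3.
Then Pb = 78.125 − 0.125·(331/3) = 193/3 and Ps = 784/11 + (2/11)·(331/3) = 274/3.
Buyers' price falls by P* − Pb = 226/3 − 193/3 = 11; sellers' price rises by Ps − P* = 274/3 − 226/3 = 16.
So consumers capture 11/27 = 11/27 of each unit of subsidy.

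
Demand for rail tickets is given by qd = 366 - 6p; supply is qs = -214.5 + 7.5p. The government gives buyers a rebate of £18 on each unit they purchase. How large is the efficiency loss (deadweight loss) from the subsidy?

Deadweight loss = £540

Pre-subsidy: 366 - 6p = -214.5 + 7.5p gives p* = 43, q* = 108.
With the rebate, buyers effectively pay pb = ps − 18, where ps is the price sellers receive.
Demand in terms of ps becomes qd = 366 − 6(ps − 18) = 474 - 6ps. Setting this equal to supply: 474 - 6ps = -214.5 + 7.5ps, so ps = 51.
Buyers pay pb = 51 − 18 = 33; q' = -214.5 + 7.5·51 = 168.
The subsidy expands output by 168 − 108 = 60 past the efficient level; on those units the gap between marginal cost and willingness to pay runs from 0 up to 18.
DWL = ½ × 18 × 60 = 540.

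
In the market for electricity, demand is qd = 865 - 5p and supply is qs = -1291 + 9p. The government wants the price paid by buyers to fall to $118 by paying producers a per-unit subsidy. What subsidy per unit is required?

Required subsidy s = $56 per unit

At a buyer price of 118, quantity demanded is 865 − 5·118 = 275.
Sellers supply 275 only when they receive ps with -1291 + 9·ps = 275, i.e. ps = 174.
s = ps − pb = 174 − 118 = 56.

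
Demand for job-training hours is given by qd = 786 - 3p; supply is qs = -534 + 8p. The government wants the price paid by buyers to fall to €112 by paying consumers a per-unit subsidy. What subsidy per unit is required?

At a buyer price of 112, quantity demanded is 786 − 3·112 = 450.
Sellers supply 450 only when they receive ps with -534 + 8·ps = 450, i.e. ps = 123.
s = ps − pb = 123 − 112 = 11.

Required subsidy s = €11 per unit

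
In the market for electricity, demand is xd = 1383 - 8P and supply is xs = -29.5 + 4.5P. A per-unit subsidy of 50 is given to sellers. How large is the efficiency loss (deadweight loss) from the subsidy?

Pre-subsidy: 1383 - 8P = -29.5 + 4.5P gives P* = 113, x* = 479.
With the subsidy, sellers receive Ps = Pb + 50 for each unit, where Pb is the price buyers pay.
Supply in terms of Pb becomes xs = -29.5 + 4.5(Pb + 50) = 195.5 + 4.5Pb. Setting this equal to demand: 1383 - 8Pb = 195.5 + 4.5Pb, so Pb = 95.
Sellers receive Ps = 95 + 50 = 145; x' = 1383 − 8·95 = 623.
The subsidy expands output by 623 − 479 = 144 past the efficient level; on those units the gap between marginal cost and willingness to pay runs from 0 up to 50.
DWL = ½ × 50 × 144 = 3600.

Deadweight loss = 3600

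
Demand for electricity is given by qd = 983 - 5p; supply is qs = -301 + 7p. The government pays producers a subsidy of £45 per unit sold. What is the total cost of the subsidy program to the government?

Pre-subsidy: 983 - 5p = -301 + 7p gives p* = 107, q* = 448.
With the subsidy, sellers receive ps = pb + 45 for each unit, where pb is the price buyers pay.
Supply in terms of pb becomes qs = -301 + 7(pb + 45) = 14 + 7pb. Setting this equal to demand: 983 - 5pb = 14 + 7pb, so pb = 80.75.
Sellers receive ps = 80.75 + 45 = 125.75; q' = 983 − 5·80.75 = 579.25.
Government outlay = subsidy × quantity = 45 × 579.25 = 26066.25.

Government cost = £26066.25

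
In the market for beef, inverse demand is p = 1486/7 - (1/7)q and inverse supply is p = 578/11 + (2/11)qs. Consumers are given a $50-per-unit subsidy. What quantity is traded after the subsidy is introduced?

q' = 646

Pre-subsidy: 1486/7 - (1/7)q = 578/11 + (2/11)q gives q* = 492 and p* = 142.
With the rebate, buyers effectively pay pb = ps − 50, where ps is the price sellers receive.
On the curves, pb = 1486/7 - (1/7)q and ps = 578/11 + (2/11)q; the wedge ps − pb = 50 gives 578/11 + (2/11)q − (1486/7 - (1/7)q) = 50, so q' = 646.
Then pb = 1486/7 − (1/7)·646 = 120 and ps = 578/11 + (2/11)·646 = 170.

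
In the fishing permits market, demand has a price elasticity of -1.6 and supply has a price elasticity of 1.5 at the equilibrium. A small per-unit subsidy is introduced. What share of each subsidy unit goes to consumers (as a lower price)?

For a small subsidy around the equilibrium, the benefit split depends on the relative slopes, which at a point are proportional to the elasticities.
Buyer share = εs/(εs + |εd|) = 1.5/(1.5 + 1.6) = 15/31; seller share = |εd|/(εs + |εd|) = 16/31.

Consumer share = 15/31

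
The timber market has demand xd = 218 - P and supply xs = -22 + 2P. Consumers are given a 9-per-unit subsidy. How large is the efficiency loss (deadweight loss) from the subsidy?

Pre-subsidy: 218 - P = -22 + 2P gives P* = 80, x* = 138.
With the rebate, buyers effectively pay Pb = Ps − 9, where Ps is the price sellers receive.
Demand in terms of Ps becomes xd = 218 − 1(Ps − 9) = 227 - Ps. Setting this equal to supply: 227 - Ps = -22 + 2Ps, so Ps = 83.
Buyers pay Pb = 83 − 9 = 74; x' = -22 + 2·83 = 144.
The subsidy expands output by 144 − 138 = 6 past the efficient level; on those units the gap between marginal cost and willingness to pay runs from 0 up to 9.
DWL = ½ × 9 × 6 = 27.

Deadweight loss = 27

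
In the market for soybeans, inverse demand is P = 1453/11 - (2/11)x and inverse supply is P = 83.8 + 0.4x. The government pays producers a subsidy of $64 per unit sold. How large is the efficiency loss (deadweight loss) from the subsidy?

Pre-subsidy: 1453/11 - (2/11)x = 83.8 + 0.4x gives x* = 83 and P* = 117.
With the subsidy, sellers receive Ps = Pb + 64 for each unit, where Pb is the price buyers pay.
On the curves, Pb = 1453/11 - (2/11)x and Ps = 83.8 + 0.4x; the wedge Ps − Pb = 64 gives 83.8 + 0.4x − (1453/11 - (2/11)x) = 64, so x' = 193.
Then Pb = 1453/11 − (2/11)·193 = 97 and Ps = 83.8 + 0.4·193 = 161.
The subsidy expands output by 193 − 83 = 110 past the efficient level; on those units the gap between marginal cost and willingness to pay runs from 0 up to 64.
DWL = ½ × 64 × 110 = 3520.

Deadweight loss = $3520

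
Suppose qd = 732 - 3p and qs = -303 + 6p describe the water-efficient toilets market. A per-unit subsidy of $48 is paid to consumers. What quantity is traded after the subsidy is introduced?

Pre-subsidy: 732 - 3p = -303 + 6p gives p* = 115, q* = 387.
With the rebate, buyers effectively pay pb = ps − 48, where ps is the price sellers receive.
Demand in terms of ps becomes qd = 732 − 3(ps − 48) = 876 - 3ps. Setting this equal to supply: 876 - 3ps = -303 + 6ps, so ps = 131.
Buyers pay pb = 131 − 48 = 83; q' = -303 + 6·131 = 483.

q' = 483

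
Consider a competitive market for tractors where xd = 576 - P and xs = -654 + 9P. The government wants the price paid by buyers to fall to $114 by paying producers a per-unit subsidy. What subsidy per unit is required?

Required subsidy s = $10 per unit

At a buyer price of 114, quantity demanded is 576 − 1·114 = 462.
Sellers supply 462 only when they receive Ps with -654 + 9·Ps = 462, i.e. Ps = 124.
s = Ps − Pb = 124 − 114 = 10.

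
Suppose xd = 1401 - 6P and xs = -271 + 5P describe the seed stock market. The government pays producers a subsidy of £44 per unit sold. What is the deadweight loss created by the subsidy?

Deadweight loss = £2640

Pre-subsidy: 1401 - 6P = -271 + 5P gives P* = 152, x* = 489.
With the subsidy, sellers receive Ps = Pb + 44 for each unit, where Pb is the price buyers pay.
Supply in terms of Pb becomes xs = -271 + 5(Pb + 44) = -51 + 5Pb. Setting this equal to demand: 1401 - 6Pb = -51 + 5Pb, so Pb = 132.
Sellers receive Ps = 132 + 44 = 176; x' = 1401 − 6·132 = 609.
The subsidy expands output by 609 − 489 = 120 past the efficient level; on those units the gap between marginal cost and willingness to pay runs from 0 up to 44.
DWL = ½ × 44 × 120 = 2640.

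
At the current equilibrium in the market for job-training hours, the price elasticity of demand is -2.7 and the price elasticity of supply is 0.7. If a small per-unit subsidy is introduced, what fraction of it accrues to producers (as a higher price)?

For a small subsidy around the equilibrium, the benefit split depends on the relative slopes, which at a point are proportional to the elasticities.
Buyer share = εs/(εs + |εd|) = 0.7/(0.7 + 2.7) = 7/34; seller share = |εd|/(εs + |εd|) = 27/34.
So producers capture 27/34 of the subsidy.

Producer share = 27/34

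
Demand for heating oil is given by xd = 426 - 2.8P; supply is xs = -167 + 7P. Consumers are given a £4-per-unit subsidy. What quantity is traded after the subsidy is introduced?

Pre-subsidy: 426 - 2.8P = -167 + 7P gives P* = 2965/49, x* = 1796/7.
With the rebate, buyers effectively pay Pb = Ps − 4, where Ps is the price sellers receive.
Demand in terms of Ps becomes xd = 426 − 2.8(Ps − 4) = 437.2 - 2.8Ps. Setting this equal to supply: 437.2 - 2.8Ps = -167 + 7Ps, so Ps = 3021/49.
Buyers pay Pb = 3021/49 − 4 = 2825/49; x' = -167 + 7·(3021/49) = 1852/7.

x' = 1852/7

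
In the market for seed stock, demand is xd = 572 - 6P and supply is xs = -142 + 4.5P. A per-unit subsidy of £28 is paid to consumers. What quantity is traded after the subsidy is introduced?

Pre-subsidy: 572 - 6P = -142 + 4.5P gives P* = 68, x* = 164.
With the rebate, buyers effectively pay Pb = Ps − 28, where Ps is the price sellers receive.
Demand in terms of Ps becomes xd = 572 − 6(Ps − 28) = 740 - 6Ps. Setting this equal to supply: 740 - 6Ps = -142 + 4.5Ps, so Ps = 84.
Buyers pay Pb = 84 − 28 = 56; x' = -142 + 4.5·84 = 236.

x' = 236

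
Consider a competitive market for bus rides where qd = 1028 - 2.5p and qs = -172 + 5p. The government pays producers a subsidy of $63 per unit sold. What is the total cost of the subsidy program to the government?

Government cost = $46179

Pre-subsidy: 1028 - 2.5p = -172 + 5p gives p* = 160, q* = 628.
With the subsidy, sellers receive ps = pb + 63 for each unit, where pb is the price buyers pay.
Supply in terms of pb becomes qs = -172 + 5(pb + 63) = 143 + 5pb. Setting this equal to demand: 1028 - 2.5pb = 143 + 5pb, so pb = 118.
Sellers receive ps = 118 + 63 = 181; q' = 1028 − 2.5·118 = 733.
Government outlay = subsidy × quantity = 63 × 733 = 46179.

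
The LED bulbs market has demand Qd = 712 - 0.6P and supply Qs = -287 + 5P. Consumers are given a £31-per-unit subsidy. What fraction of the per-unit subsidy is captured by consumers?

Pre-subsidy: 712 - 0.6P = -287 + 5P gives P* = 4995/28, Q* = 16939/28.
With the rebate, buyers effectively pay Pb = Ps − 31, where Ps is the price sellers receive.
Demand in terms of Ps becomes Qd = 712 − 0.6(Ps − 31) = 730.6 - 0.6Ps. Setting this equal to supply: 730.6 - 0.6Ps = -287 + 5Ps, so Ps = 1272/7.
Buyers pay Pb = 1272/7 − 31 = 1055/7; Q' = -287 + 5·(1272/7) = 4351/7.
Buyers' price falls by P* − Pb = 4995/28 − 1055/7 = 775/28; sellers' price rises by Ps − P* = 1272/7 − 4995/28 = 93/28.
So consumers capture (775/28)/31 = 25/28 of each unit of subsidy.

Consumer share = 25/28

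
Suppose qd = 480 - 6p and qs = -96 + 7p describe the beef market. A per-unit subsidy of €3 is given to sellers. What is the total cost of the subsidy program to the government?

Pre-subsidy: 480 - 6p = -96 + 7p gives p* = 576/13, q* = 2784/13.
With the subsidy, sellers receive ps = pb + 3 for each unit, where pb is the price buyers pay.
Supply in terms of pb becomes qs = -96 + 7(pb + 3) = -75 + 7pb. Setting this equal to demand: 480 - 6pb = -75 + 7pb, so pb = 555/13.
Sellers receive ps = 555/13 + 3 = 594/13; q' = 480 − 6·(555/13) = 2910/13.
Government outlay = subsidy × quantity = 3 × 2910/13 = 8730/13.

Government cost = 8730/13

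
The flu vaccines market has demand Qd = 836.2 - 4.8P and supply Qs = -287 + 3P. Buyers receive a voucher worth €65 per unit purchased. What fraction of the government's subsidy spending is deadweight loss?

DWL / government spending = 12/53

Pre-subsidy: 836.2 - 4.8P = -287 + 3P gives P* = 144, Q* = 145.
With the rebate, buyers effectively pay Pb = Ps − 65, where Ps is the price sellers receive.
Demand in terms of Ps becomes Qd = 836.2 − 4.8(Ps − 65) = 1148.2 - 4.8Ps. Setting this equal to supply: 1148.2 - 4.8Ps = -287 + 3Ps, so Ps = 184.
Buyers pay Pb = 184 − 65 = 119; Q' = -287 + 3·184 = 265.
ΔCS = ½(145 + 265)(144 − 119) = 5125; ΔPS = ½(145 + 265)(184 − 144) = 8200.
Government spending = 65 × 265 = 17225.
DWL = ½ × 65 × (265 − 145) = 3900; fraction = 3900 / 17225 = 12/53.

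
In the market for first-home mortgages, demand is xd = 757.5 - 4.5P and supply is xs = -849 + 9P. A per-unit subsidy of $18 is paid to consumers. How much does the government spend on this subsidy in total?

Government cost = $4968

Pre-subsidy: 757.5 - 4.5P = -849 + 9P gives P* = 119, x* = 222.
With the rebate, buyers effectively pay Pb = Ps − 18, where Ps is the price sellers receive.
Demand in terms of Ps becomes xd = 757.5 − 4.5(Ps − 18) = 838.5 - 4.5Ps. Setting this equal to supply: 838.5 - 4.5Ps = -849 + 9Ps, so Ps = 125.
Buyers pay Pb = 125 − 18 = 107; x' = -849 + 9·125 = 276.
Government outlay = subsidy × quantity = 18 × 276 = 4968.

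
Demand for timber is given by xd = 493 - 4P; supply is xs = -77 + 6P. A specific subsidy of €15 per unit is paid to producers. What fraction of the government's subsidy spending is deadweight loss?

Pre-subsidy: 493 - 4P = -77 + 6P gives P* = 57, x* = 265.
With the subsidy, sellers receive Ps = Pb + 15 for each unit, where Pb is the price buyers pay.
Supply in terms of Pb becomes xs = -77 + 6(Pb + 15) = 13 + 6Pb. Setting this equal to demand: 493 - 4Pb = 13 + 6Pb, so Pb = 48.
Sellers receive Ps = 48 + 15 = 63; x' = 493 − 4·48 = 301.
ΔCS = ½(265 + 301)(57 − 48) = 2547; ΔPS = ½(265 + 301)(63 − 57) = 1698.
Government spending = 15 × 301 = 4515.
DWL = ½ × 15 × (301 − 265) = 270; fraction = 270 / 4515 = 18/301.

DWL / government spending = 18/301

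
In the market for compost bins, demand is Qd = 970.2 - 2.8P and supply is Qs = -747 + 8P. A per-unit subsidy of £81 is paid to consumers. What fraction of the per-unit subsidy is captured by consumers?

Consumer share = 20/27

Pre-subsidy: 970.2 - 2.8P = -747 + 8P gives P* = 159, Q* = 525.
With the rebate, buyers effectively pay Pb = Ps − 81, where Ps is the price sellers receive.
Demand in terms of Ps becomes Qd = 970.2 − 2.8(Ps − 81) = 1197 - 2.8Ps. Setting this equal to supply: 1197 - 2.8Ps = -747 + 8Ps, so Ps = 180.
Buyers pay Pb = 180 − 81 = 99; Q' = -747 + 8·180 = 693.
Buyers' price falls by P* − Pb = 159 − 99 = 60; sellers' price rises by Ps − P* = 180 − 159 = 21.
So consumers capture 60/81 = 20/27 of each unit of subsidy.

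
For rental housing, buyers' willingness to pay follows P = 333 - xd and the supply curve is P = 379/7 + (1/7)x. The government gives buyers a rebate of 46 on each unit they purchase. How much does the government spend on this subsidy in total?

Government cost = 13075.5

Pre-subsidy: 333 - x = 379/7 + (1/7)x gives x* = 244 and P* = 89.
With the rebate, buyers effectively pay Pb = Ps − 46, where Ps is the price sellers receive.
On the curves, Pb = 333 - x and Ps = 379/7 + (1/7)x; the wedge Ps − Pb = 46 gives 379/7 + (1/7)x − (333 - x) = 46, so x' = 284.25.
Then Pb = 333 − 1·284.25 = 48.75 and Ps = 379/7 + (1/7)·284.25 = 94.75.
Government outlay = subsidy × quantity = 46 × 284.25 = 13075.5.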